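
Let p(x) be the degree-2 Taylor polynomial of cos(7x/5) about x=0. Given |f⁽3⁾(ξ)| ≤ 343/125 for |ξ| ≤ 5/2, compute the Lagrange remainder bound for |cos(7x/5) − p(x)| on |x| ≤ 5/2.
343/48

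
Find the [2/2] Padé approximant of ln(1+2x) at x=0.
2*x*(x + 1)/(2*x**2/3 + 2*x + 1)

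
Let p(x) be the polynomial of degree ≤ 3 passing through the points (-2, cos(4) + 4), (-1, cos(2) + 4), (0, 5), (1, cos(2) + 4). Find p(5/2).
-125/16 + 15*cos(2) - 35*cos(4)/16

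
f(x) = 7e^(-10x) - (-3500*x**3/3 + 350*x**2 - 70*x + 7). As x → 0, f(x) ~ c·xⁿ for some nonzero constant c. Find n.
4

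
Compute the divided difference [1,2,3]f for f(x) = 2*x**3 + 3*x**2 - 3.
15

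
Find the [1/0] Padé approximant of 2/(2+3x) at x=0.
1 - 3*x/2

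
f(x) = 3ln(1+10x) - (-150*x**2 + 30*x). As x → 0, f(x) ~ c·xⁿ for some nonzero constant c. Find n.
3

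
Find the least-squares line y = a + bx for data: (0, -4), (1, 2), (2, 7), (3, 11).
a = -7/2, b = 5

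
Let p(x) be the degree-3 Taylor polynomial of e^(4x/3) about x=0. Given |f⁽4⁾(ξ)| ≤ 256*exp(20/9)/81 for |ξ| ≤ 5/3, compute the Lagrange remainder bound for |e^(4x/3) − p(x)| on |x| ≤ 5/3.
20000*exp(20/9)/19683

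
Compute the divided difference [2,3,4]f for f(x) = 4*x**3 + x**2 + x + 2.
37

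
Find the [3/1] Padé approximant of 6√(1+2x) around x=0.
(-3*x**3/4 + 9*x**2/2 + 27*x/2 + 6)/(5*x/4 + 1)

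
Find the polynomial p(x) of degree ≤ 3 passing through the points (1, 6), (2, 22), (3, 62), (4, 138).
2*x**3 + 2*x + 2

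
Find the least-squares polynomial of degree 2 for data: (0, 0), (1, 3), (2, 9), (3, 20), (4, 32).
-4/35 + (107/70)x + (23/14)x²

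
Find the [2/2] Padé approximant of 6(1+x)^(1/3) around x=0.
(14*x**2/9 + 7*x + 6)/(5*x**2/54 + 5*x/6 + 1)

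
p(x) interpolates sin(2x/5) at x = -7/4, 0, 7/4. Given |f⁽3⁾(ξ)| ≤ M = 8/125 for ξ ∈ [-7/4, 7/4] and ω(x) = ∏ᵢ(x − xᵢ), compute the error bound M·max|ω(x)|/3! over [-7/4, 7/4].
343*sqrt(3)/27000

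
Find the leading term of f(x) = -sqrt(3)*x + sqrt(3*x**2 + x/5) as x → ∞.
sqrt(3)/30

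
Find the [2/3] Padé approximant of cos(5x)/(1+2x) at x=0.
(1 - 125*x**2/12)/(25*x**3/6 + 25*x**2/12 + 2*x + 1)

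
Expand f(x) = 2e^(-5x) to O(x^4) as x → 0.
2 - 10*x + 25*x**2 - 125*x**3/3 + O(x**4)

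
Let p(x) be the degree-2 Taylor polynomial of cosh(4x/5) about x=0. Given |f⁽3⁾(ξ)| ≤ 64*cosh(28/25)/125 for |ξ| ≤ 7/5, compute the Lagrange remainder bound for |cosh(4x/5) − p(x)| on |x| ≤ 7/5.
10976*cosh(28/25)/46875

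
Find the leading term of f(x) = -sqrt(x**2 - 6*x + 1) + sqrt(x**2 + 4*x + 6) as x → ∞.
5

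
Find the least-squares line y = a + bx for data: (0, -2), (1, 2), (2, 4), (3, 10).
a = -11/5, b = 19/5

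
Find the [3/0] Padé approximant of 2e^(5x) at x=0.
125*x**3/3 + 25*x**2 + 10*x + 2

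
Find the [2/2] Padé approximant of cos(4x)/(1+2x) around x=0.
(-16*x**2/3 - 2*x/3 + 1)/(4*x**2/3 + 4*x/3 + 1)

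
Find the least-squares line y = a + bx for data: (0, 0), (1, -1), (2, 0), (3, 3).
a = -1, b = 1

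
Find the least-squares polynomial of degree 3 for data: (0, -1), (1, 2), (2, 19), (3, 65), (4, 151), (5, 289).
-55/63 + (-419/378)x + (377/252)x² + (223/108)x³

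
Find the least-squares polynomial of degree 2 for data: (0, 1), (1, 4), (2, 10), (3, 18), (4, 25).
22/35 + (117/35)x + (5/7)x²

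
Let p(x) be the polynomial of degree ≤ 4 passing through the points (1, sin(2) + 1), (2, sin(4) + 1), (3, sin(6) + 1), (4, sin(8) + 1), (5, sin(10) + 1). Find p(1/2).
-45*sin(8)/32 + 189*sin(6)/64 + 35*sin(10)/128 + 1 + 315*sin(2)/128 - 105*sin(4)/32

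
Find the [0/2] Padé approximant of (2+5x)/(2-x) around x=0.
1/(15*x**2/2 - 3*x + 1)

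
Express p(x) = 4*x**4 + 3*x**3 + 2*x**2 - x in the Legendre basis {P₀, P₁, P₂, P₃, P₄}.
(22/15)P₀ + (4/5)P₁ + (76/21)P₂ + (6/5)P₃ + (32/35)P₄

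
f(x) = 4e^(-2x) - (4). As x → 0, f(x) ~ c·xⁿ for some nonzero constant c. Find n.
1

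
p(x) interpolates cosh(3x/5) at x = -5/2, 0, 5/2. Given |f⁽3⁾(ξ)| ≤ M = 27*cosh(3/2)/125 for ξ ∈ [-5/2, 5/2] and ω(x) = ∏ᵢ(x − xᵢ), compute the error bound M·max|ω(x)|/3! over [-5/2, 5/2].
sqrt(3)*cosh(3/2)/8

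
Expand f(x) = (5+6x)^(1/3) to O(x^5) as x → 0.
5**(1/3) + 2*5**(1/3)*x/5 - 4*5**(1/3)*x**2/25 + 8*5**(1/3)*x**3/75 - 32*5**(1/3)*x**4/375 + O(x**5)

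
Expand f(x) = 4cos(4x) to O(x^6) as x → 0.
4 - 32*x**2 + 128*x**4/3 + O(x**6)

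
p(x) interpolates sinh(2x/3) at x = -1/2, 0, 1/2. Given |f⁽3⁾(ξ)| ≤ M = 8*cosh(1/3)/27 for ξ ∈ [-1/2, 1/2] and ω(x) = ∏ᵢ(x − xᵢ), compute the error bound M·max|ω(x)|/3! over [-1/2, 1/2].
sqrt(3)*cosh(1/3)/729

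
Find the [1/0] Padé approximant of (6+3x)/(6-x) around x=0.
2*x/3 + 1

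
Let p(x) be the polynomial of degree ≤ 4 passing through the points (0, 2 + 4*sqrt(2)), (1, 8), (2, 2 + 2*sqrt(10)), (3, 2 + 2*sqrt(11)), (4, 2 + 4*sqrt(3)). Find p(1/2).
-35*sqrt(10)/32 - 5*sqrt(3)/32 + 7*sqrt(11)/16 + 35*sqrt(2)/32 + 137/16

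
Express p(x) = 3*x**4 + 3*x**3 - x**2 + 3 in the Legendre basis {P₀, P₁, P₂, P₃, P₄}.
(49/15)P₀ + (9/5)P₁ + (22/21)P₂ + (6/5)P₃ + (24/35)P₄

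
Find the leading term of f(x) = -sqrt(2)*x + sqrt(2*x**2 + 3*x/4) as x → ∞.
3*sqrt(2)/16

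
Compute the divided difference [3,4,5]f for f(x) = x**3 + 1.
12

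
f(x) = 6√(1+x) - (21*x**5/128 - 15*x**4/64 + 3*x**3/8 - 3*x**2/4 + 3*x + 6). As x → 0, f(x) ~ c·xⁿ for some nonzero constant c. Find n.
6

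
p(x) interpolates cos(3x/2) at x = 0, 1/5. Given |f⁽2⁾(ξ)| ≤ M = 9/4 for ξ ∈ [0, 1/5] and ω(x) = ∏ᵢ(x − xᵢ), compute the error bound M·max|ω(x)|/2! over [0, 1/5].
9/800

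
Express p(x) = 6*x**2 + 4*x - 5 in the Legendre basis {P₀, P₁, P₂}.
(-3)P₀ + (4)P₁ + (4)P₂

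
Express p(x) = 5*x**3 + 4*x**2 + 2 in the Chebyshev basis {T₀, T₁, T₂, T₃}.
(4)T₀ + (15/4)T₁ + (2)T₂ + (5/4)T₃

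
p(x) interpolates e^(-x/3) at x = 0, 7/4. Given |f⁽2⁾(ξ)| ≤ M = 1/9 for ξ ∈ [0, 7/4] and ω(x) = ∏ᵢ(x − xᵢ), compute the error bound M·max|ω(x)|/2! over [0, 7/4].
49/1152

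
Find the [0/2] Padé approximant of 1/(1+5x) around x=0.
1/(5*x + 1)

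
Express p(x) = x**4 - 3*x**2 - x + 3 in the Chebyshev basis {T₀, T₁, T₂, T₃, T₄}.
(15/8)T₀ - T₁ - T₂ + (1/8)T₄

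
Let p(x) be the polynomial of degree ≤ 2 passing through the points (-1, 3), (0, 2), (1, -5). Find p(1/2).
-3/4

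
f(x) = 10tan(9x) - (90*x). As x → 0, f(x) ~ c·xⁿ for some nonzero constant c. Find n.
3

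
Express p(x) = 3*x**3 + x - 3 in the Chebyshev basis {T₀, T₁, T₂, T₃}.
(-3)T₀ + (13/4)T₁ + (3/4)T₃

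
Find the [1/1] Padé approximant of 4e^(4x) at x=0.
(8*x + 4)/(1 - 2*x)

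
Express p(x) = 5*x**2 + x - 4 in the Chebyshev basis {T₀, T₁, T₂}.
(-3/2)T₀ + T₁ + (5/2)T₂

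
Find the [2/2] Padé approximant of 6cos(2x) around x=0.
(6 - 10*x**2)/(x**2/3 + 1)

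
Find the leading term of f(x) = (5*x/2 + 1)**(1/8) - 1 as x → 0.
5*x/16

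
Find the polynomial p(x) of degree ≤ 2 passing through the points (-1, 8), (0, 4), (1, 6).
3*x**2 - x + 4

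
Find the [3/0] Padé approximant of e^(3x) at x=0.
9*x**3/2 + 9*x**2/2 + 3*x + 1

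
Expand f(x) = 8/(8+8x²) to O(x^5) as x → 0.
1 - x**2 + x**4 + O(x**5)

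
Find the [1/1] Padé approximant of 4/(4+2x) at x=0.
1/(x/2 + 1)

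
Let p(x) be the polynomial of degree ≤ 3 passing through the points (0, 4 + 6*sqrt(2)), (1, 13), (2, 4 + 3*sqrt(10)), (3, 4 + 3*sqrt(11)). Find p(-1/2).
-251/16 - 15*sqrt(11)/16 + 63*sqrt(10)/16 + 105*sqrt(2)/8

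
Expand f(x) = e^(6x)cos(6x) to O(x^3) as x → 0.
1 + 6*x + O(x**3)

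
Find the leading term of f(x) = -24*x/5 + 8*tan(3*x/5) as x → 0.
72*x**3/125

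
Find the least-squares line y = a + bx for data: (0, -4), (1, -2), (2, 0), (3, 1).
a = -19/5, b = 17/10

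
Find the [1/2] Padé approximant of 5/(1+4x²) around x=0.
5/(4*x**2 + 1)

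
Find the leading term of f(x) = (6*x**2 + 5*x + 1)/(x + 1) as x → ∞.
6*x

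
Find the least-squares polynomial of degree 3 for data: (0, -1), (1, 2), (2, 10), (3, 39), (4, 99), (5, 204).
-8/9 + (661/189)x + (-397/126)x² + (115/54)x³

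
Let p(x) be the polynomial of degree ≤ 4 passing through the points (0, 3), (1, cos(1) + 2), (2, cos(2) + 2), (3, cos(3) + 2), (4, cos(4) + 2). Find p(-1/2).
-105*cos(1)/32 + 189*cos(2)/64 + 35*cos(4)/128 - 45*cos(3)/32 + 571/128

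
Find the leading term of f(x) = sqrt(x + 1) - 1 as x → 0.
x/2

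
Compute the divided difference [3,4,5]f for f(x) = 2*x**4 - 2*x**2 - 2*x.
192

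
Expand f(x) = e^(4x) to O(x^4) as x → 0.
1 + 4*x + 8*x**2 + 32*x**3/3 + O(x**4)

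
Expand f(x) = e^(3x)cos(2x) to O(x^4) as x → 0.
1 + 3*x + 5*x**2/2 - 3*x**3/2 + O(x**4)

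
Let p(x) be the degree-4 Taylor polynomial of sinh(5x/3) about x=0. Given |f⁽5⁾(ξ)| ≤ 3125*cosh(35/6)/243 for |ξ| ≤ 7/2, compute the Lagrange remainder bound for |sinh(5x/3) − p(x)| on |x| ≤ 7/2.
10504375*cosh(35/6)/186624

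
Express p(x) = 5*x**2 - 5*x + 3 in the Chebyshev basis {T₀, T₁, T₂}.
(11/2)T₀ + (-5)T₁ + (5/2)T₂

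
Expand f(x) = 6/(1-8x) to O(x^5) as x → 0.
6 + 48*x + 384*x**2 + 3072*x**3 + 24576*x**4 + O(x**5)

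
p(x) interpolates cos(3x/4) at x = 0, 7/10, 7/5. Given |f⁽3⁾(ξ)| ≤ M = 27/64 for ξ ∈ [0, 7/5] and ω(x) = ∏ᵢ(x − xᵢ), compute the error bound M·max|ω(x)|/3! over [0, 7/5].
343*sqrt(3)/64000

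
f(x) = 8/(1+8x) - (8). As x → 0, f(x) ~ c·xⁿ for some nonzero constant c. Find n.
1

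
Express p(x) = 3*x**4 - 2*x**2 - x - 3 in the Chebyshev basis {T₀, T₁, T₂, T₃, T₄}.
(-23/8)T₀ - T₁ + (1/2)T₂ + (3/8)T₄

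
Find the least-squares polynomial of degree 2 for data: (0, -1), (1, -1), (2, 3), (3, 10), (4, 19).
-6/5 + (-9/10)x + (3/2)x²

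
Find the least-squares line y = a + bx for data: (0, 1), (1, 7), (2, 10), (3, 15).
a = 3/2, b = 9/2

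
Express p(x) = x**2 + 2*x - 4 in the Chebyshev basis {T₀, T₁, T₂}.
(-7/2)T₀ + (2)T₁ + (1/2)T₂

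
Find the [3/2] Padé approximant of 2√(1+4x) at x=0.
(4*x**3 + 18*x**2 + 12*x + 2)/(3*x**2 + 4*x + 1)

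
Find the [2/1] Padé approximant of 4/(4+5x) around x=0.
1/(5*x/4 + 1)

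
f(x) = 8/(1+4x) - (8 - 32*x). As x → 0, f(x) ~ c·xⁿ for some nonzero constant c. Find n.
2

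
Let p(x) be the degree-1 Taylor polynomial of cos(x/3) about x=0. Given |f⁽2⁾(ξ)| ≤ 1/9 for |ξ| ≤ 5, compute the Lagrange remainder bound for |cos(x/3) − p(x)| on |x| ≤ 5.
25/18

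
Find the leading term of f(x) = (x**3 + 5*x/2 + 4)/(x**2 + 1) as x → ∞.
x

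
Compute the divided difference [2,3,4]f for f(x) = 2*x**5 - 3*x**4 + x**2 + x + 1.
406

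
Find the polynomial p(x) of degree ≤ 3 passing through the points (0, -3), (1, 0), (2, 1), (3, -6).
-x**3 + 2*x**2 + 2*x - 3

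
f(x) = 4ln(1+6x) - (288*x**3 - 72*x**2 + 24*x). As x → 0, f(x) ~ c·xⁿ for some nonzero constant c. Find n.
4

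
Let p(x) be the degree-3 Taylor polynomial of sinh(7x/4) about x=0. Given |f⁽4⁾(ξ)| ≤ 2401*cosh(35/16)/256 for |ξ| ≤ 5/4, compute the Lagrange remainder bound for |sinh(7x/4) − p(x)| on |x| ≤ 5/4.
1500625*cosh(35/16)/1572864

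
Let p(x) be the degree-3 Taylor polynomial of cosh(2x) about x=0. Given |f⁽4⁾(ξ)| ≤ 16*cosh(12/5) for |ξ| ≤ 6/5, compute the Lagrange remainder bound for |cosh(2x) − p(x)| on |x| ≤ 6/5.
864*cosh(12/5)/625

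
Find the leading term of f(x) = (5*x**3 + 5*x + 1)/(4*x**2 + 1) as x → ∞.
5*x/4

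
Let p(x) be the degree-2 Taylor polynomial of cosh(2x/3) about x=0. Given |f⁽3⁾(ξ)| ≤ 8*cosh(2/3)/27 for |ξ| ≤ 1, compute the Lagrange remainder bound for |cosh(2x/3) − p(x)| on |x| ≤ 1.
4*cosh(2/3)/81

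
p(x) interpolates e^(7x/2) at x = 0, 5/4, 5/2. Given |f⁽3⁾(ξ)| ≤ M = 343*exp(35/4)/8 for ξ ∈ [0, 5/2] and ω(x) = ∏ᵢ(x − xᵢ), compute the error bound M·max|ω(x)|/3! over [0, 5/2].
42875*sqrt(3)*exp(35/4)/13824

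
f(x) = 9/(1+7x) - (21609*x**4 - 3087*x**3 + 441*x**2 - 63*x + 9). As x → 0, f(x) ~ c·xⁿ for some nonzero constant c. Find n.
5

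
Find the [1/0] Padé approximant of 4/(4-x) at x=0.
x/4 + 1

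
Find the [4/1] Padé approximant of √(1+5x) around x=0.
(375*x**4/128 - 25*x**3/8 + 45*x**2/8 + 6*x + 1)/(7*x/2 + 1)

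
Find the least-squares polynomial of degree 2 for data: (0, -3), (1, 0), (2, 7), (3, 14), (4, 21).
-121/35 + (137/35)x + (4/7)x²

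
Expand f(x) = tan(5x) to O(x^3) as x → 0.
5*x + O(x**3)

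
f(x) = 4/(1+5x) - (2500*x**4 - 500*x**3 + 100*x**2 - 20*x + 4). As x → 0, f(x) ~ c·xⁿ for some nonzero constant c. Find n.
5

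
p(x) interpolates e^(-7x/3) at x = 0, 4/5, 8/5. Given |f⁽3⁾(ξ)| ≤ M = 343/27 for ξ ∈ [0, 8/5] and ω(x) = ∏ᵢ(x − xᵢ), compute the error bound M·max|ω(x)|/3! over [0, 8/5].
21952*sqrt(3)/91125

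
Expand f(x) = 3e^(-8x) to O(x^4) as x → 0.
3 - 24*x + 96*x**2 - 256*x**3 + O(x**4)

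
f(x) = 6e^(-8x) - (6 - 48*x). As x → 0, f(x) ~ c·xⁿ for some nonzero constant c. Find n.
2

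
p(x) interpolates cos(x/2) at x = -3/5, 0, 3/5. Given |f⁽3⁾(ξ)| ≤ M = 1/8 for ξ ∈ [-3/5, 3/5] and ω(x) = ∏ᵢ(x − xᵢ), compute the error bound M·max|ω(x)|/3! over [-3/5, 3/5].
sqrt(3)/1000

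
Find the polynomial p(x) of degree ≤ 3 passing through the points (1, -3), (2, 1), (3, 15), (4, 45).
x**3 - x**2 - 3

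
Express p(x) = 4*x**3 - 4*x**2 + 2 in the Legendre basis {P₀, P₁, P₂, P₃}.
(2/3)P₀ + (12/5)P₁ + (-8/3)P₂ + (8/5)P₃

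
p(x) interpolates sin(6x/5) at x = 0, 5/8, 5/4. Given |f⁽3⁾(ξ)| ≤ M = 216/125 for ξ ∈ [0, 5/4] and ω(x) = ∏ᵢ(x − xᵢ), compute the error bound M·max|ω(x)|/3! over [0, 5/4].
sqrt(3)/64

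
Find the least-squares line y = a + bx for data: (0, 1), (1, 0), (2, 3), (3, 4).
a = 1/5, b = 6/5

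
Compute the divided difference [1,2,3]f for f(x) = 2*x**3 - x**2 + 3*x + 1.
11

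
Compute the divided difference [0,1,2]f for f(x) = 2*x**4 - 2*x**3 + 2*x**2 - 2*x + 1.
10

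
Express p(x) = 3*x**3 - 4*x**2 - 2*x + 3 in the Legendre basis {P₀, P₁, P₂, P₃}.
(5/3)P₀ + (-1/5)P₁ + (-8/3)P₂ + (6/5)P₃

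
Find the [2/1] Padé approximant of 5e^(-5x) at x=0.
(125*x**2/6 - 50*x/3 + 5)/(5*x/3 + 1)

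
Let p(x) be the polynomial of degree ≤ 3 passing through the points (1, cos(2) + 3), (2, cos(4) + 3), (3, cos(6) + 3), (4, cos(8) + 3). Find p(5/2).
9*cos(4)/16 - cos(8)/16 - cos(2)/16 + 9*cos(6)/16 + 3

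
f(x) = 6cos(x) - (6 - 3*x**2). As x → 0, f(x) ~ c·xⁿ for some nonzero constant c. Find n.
4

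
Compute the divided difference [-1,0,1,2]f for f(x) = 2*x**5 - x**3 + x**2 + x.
9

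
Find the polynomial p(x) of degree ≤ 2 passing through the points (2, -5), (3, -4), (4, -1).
x**2 - 4*x - 1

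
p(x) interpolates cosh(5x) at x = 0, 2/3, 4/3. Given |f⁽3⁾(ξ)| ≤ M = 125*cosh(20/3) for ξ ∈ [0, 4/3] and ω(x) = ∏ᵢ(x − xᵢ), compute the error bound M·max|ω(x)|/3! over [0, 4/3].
1000*sqrt(3)*cosh(20/3)/729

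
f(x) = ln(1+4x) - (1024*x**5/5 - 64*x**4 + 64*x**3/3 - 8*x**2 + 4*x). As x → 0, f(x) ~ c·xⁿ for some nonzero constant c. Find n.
6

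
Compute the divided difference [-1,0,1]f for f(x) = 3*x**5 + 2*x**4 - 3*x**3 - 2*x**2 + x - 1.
0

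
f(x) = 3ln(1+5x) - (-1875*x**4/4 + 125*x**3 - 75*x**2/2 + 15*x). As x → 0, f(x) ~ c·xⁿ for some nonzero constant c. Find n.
5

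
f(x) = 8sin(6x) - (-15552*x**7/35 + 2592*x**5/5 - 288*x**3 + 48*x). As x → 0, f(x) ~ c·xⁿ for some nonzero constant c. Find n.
9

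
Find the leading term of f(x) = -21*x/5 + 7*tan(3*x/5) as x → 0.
63*x**3/125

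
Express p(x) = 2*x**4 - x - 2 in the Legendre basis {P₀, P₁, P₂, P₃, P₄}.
(-8/5)P₀ - P₁ + (8/7)P₂ + (16/35)P₄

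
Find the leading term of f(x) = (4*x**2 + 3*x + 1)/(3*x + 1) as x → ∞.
4*x/3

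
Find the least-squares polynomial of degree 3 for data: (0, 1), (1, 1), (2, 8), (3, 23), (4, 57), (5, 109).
62/63 + (-28/27)x + (29/63)x² + (22/27)x³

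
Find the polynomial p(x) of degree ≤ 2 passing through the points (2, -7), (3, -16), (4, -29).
-2*x**2 + x - 1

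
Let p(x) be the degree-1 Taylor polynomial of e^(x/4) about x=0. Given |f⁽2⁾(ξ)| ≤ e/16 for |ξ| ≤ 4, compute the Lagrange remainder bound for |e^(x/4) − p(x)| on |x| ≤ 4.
e/2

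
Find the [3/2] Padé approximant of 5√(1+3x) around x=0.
(135*x**3/32 + 405*x**2/16 + 45*x/2 + 5)/(27*x**2/16 + 3*x + 1)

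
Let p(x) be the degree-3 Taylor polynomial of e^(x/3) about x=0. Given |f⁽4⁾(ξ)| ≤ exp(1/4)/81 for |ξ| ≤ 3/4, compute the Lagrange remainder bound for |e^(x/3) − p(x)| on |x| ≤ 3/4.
exp(1/4)/6144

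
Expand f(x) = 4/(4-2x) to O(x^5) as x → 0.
1 + x/2 + x**2/4 + x**3/8 + x**4/16 + O(x**5)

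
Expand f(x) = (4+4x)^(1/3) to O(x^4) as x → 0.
2**(2/3) + 2**(2/3)*x/3 - 2**(2/3)*x**2/9 + 5*2**(2/3)*x**3/81 + O(x**4)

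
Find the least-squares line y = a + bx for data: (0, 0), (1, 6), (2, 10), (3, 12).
a = 1, b = 4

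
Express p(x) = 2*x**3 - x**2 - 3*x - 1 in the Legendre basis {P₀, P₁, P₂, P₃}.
(-4/3)P₀ + (-9/5)P₁ + (-2/3)P₂ + (4/5)P₃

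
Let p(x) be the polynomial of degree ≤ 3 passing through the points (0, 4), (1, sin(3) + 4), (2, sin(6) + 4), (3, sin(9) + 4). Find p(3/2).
9*sin(6)/16 - sin(9)/16 + 9*sin(3)/16 + 4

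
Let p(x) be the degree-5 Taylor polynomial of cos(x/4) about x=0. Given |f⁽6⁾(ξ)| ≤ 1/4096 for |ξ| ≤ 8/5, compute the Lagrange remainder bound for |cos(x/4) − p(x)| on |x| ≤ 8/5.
4/703125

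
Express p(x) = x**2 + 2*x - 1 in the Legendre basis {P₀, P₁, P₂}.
(-2/3)P₀ + (2)P₁ + (2/3)P₂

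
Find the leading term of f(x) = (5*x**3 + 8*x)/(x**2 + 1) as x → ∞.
5*x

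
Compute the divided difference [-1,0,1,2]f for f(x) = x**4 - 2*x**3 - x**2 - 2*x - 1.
0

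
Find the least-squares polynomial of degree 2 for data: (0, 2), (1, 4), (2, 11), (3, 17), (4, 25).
11/7 + (193/70)x + (11/14)x²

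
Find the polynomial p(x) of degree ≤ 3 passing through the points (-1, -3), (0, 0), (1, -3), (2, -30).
-3*x**3 - 3*x**2 + 3*x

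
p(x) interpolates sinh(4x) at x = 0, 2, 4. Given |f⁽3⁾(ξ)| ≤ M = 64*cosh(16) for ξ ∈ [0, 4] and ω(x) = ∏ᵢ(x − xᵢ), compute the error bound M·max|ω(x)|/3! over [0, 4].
512*sqrt(3)*cosh(16)/27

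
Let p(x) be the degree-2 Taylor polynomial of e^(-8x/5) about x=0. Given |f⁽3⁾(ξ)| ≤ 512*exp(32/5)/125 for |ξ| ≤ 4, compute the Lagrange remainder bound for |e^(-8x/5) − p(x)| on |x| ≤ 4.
16384*exp(32/5)/375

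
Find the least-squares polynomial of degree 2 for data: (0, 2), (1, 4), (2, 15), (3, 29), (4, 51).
61/35 + (1/70)x + (43/14)x²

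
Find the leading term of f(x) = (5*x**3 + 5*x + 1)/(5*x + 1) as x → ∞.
x**2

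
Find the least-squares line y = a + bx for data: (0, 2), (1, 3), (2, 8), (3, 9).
a = 8/5, b = 13/5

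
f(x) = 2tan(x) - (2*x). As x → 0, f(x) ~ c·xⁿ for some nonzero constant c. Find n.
3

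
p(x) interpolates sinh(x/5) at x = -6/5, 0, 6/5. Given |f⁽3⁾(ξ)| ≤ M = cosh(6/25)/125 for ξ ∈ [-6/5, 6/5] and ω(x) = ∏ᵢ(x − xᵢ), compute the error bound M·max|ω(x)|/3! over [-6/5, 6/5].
8*sqrt(3)*cosh(6/25)/15625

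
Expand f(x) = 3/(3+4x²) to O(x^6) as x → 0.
1 - 4*x**2/3 + 16*x**4/9 + O(x**6)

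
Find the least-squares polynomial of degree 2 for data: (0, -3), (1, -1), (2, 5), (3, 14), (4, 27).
-106/35 + (5/14)x + (25/14)x²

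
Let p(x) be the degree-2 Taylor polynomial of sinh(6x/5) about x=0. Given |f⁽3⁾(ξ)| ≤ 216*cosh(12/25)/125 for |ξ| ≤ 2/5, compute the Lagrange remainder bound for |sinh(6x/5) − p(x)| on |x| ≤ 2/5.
288*cosh(12/25)/15625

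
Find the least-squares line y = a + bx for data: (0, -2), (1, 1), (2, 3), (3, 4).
a = -3/2, b = 2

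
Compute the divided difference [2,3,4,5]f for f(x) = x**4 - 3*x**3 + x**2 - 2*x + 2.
11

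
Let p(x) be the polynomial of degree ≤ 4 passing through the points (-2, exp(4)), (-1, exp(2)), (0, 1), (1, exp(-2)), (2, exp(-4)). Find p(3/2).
((-5*exp(4) - 70 + 28*exp(2))*exp(4) + 35 + 140*exp(2))*exp(-4)/128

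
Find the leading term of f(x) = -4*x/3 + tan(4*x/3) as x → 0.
64*x**3/81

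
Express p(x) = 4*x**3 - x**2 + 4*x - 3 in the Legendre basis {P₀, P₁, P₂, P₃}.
(-10/3)P₀ + (32/5)P₁ + (-2/3)P₂ + (8/5)P₃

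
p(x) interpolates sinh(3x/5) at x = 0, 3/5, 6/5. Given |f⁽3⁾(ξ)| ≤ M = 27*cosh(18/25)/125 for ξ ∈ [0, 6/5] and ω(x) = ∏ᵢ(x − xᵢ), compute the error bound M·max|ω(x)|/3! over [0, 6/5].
27*sqrt(3)*cosh(18/25)/15625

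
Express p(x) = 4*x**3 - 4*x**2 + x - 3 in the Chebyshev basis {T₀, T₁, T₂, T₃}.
(-5)T₀ + (4)T₁ + (-2)T₂ + T₃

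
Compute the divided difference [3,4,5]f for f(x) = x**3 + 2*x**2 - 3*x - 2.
14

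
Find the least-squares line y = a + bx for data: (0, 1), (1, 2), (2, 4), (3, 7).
a = 1/2, b = 2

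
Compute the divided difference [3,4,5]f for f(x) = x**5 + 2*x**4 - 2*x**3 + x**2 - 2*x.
831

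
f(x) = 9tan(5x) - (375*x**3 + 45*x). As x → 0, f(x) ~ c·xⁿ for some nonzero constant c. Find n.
5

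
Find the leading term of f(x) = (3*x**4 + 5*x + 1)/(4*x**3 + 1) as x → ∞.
3*x/4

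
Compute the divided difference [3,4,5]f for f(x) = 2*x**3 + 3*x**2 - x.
27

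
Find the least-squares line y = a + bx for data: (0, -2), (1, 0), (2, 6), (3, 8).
a = -12/5, b = 18/5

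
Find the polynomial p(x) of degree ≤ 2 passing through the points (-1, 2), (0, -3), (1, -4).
2*x**2 - 3*x - 3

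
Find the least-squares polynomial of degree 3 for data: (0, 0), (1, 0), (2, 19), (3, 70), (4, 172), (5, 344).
-5/21 + (-95/63)x + (-8/21)x² + (26/9)x³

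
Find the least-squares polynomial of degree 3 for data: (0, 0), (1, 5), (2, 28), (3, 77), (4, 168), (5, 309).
-4/63 + (170/189)x + (23/9)x² + (52/27)x³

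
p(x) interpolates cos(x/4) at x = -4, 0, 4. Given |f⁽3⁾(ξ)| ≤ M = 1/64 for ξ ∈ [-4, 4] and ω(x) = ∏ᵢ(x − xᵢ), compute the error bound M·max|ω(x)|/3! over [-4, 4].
sqrt(3)/27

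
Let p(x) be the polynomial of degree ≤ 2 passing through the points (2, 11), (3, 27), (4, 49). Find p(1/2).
-7/4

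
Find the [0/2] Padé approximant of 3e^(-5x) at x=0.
3/(25*x**2/2 + 5*x + 1)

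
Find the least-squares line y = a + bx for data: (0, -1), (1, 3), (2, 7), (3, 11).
a = -1, b = 4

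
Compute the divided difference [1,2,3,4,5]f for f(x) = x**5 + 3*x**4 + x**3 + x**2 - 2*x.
18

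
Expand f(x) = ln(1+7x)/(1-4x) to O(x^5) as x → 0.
7*x + 7*x**2/2 + 385*x**3/3 - 1043*x**4/12 + O(x**5)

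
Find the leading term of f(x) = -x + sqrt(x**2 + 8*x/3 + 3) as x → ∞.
4/3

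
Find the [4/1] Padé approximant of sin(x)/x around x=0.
x**4/120 - x**2/6 + 1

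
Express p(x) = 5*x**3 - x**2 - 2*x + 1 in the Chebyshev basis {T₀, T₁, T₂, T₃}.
(1/2)T₀ + (7/4)T₁ + (-1/2)T₂ + (5/4)T₃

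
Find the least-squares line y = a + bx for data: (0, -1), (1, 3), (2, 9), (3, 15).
a = -8/5, b = 27/5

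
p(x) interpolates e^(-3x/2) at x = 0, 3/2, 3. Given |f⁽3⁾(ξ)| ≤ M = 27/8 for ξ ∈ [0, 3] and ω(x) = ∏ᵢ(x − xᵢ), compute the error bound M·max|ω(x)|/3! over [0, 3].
27*sqrt(3)/64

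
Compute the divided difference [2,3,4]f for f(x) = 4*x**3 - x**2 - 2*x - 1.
35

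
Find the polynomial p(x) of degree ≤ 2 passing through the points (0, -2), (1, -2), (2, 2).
2*x**2 - 2*x - 2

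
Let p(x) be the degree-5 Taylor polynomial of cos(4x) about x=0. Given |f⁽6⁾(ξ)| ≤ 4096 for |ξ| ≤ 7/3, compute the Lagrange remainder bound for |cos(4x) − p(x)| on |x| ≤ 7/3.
30118144/32805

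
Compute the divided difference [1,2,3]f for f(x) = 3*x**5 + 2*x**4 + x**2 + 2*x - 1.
321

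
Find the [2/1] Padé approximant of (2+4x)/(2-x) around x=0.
(2*x + 1)/(1 - x/2)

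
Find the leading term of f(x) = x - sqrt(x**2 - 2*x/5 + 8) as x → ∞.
1/5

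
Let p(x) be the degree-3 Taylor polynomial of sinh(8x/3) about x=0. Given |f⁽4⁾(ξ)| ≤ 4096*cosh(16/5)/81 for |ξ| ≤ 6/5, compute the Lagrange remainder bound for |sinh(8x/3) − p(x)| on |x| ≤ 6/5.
8192*cosh(16/5)/1875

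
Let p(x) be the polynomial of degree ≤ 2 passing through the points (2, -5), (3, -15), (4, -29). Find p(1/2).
5/2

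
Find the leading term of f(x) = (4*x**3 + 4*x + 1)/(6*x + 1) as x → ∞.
2*x**2/3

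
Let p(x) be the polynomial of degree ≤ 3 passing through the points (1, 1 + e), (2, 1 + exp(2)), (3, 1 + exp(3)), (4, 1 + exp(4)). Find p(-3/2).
-105*exp(4)/16 - 495*exp(2)/16 + 1 + 231*e/16 + 385*exp(3)/16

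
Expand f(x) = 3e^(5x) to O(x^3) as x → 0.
3 + 15*x + 75*x**2/2 + O(x**3)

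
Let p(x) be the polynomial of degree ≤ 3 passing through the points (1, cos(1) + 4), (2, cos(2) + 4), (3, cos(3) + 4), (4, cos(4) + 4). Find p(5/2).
9*cos(3)/16 + 9*cos(2)/16 - cos(1)/16 - cos(4)/16 + 4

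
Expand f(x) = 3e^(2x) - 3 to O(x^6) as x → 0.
6*x + 6*x**2 + 4*x**3 + 2*x**4 + 4*x**5/5 + O(x**6)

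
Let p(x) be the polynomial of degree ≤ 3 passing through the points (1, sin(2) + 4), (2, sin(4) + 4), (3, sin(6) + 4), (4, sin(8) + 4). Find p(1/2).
21*sin(6)/16 - 5*sin(8)/16 - 35*sin(4)/16 + 35*sin(2)/16 + 4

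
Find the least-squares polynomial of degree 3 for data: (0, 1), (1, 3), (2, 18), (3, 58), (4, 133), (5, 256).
62/63 + (-275/378)x + (215/252)x² + (205/108)x³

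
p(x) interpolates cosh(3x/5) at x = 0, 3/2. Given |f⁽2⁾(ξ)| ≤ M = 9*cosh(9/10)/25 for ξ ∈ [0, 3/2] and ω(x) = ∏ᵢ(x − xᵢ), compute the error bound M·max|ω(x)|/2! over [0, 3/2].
81*cosh(9/10)/800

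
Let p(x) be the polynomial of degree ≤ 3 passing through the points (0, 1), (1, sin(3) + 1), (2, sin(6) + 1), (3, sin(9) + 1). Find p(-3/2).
135*sin(6)/16 - 189*sin(3)/16 - 35*sin(9)/16 + 1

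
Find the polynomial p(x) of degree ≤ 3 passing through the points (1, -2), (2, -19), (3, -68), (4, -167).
-3*x**3 + 2*x**2 - 2*x + 1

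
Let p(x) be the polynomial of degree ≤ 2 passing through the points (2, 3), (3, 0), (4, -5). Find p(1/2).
15/4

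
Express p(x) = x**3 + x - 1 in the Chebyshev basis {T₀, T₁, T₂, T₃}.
-T₀ + (7/4)T₁ + (1/4)T₃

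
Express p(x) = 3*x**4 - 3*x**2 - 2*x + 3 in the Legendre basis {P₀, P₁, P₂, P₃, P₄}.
(13/5)P₀ + (-2)P₁ + (-2/7)P₂ + (24/35)P₄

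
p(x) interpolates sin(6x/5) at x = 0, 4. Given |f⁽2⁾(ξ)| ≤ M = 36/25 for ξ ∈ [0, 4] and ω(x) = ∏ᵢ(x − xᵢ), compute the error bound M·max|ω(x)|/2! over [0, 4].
72/25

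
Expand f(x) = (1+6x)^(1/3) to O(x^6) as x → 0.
1 + 2*x - 4*x**2 + 40*x**3/3 - 160*x**4/3 + 704*x**5/3 + O(x**6)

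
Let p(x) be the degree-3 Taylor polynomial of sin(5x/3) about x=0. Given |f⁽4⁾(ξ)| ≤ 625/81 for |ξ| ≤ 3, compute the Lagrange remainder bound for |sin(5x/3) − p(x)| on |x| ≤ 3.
625/24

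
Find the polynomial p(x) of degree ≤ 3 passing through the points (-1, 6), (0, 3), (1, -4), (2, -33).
-3*x**3 - 2*x**2 - 2*x + 3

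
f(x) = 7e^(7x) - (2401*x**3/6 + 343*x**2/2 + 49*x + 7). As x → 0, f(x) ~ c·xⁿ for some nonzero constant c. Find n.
4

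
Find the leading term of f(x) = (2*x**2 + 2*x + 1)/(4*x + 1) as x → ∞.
x/2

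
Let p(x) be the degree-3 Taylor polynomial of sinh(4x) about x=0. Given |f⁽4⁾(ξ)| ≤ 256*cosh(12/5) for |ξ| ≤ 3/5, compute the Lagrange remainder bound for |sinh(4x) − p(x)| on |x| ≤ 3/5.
864*cosh(12/5)/625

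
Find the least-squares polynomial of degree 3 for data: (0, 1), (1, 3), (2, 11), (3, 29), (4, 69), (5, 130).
23/21 + (115/126)x + (-13/84)x² + (37/36)x³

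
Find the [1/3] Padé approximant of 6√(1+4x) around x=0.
(21*x + 6)/(x**3 - x**2 + 3*x/2 + 1)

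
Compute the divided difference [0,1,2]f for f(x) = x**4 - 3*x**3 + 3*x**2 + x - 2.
1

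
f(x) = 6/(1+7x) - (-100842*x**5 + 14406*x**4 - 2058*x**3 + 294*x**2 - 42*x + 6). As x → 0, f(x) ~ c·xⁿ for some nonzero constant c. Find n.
6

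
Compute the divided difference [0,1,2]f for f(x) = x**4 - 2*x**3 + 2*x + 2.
1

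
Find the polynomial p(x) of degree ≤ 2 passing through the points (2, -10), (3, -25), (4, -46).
2 - 3*x**2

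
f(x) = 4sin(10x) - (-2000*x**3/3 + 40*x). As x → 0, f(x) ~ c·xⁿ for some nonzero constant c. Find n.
5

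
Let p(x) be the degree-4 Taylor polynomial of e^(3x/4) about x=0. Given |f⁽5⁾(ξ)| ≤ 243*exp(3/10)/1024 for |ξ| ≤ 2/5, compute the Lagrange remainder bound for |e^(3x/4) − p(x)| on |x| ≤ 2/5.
81*exp(3/10)/4000000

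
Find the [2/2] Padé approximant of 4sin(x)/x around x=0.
(4 - 7*x**2/15)/(x**2/20 + 1)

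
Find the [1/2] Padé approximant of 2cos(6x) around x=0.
2/(18*x**2 + 1)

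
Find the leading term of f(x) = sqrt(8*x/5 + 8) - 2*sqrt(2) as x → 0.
sqrt(2)*x/5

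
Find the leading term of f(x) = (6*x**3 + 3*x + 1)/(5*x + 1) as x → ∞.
6*x**2/5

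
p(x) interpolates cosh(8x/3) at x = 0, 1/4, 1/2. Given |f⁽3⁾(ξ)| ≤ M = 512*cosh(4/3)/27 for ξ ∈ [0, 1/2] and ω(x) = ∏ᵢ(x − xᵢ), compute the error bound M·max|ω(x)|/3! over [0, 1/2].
8*sqrt(3)*cosh(4/3)/729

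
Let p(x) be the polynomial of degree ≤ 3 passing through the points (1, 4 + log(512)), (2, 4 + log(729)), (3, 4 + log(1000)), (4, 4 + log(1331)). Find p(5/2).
4 + log(270*11**(13/16)*2**(1/8)*3**(3/8)*5**(11/16)/11)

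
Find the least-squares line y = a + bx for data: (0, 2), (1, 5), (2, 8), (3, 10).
a = 11/5, b = 27/10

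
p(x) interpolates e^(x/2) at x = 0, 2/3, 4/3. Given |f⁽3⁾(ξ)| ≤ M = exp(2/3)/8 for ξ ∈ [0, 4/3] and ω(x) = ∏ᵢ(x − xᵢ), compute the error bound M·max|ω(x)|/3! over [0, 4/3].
sqrt(3)*exp(2/3)/729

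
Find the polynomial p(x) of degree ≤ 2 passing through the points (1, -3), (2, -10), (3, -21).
-2*x**2 - x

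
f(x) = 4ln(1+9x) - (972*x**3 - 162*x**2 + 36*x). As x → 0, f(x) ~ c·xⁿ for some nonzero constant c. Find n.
4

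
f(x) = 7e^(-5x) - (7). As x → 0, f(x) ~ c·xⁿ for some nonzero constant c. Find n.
1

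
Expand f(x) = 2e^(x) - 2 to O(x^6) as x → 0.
2*x + x**2 + x**3/3 + x**4/12 + x**5/60 + O(x**6)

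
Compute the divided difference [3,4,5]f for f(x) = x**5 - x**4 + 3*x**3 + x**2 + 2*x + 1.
600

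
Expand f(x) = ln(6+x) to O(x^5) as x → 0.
log(6) + x/6 - x**2/72 + x**3/648 - x**4/5184 + O(x**5)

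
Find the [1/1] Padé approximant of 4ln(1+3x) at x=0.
12*x/(3*x/2 + 1)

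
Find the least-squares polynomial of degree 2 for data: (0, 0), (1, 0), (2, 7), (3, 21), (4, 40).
-6/35 + (-193/70)x + (45/14)x²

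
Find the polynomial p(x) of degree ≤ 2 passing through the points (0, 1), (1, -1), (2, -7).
1 - 2*x**2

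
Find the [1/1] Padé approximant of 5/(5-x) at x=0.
1/(1 - x/5)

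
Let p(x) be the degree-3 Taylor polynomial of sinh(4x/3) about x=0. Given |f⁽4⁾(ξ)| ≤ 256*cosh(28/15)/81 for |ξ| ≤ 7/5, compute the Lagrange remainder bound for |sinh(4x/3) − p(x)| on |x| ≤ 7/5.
76832*cosh(28/15)/151875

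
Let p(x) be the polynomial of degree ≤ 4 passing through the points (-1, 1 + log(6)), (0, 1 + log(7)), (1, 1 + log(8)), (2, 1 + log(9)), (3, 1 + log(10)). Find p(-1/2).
1 + log(7*2**(19/32)*3**(91/128)*5**(123/128)*7**(3/32)/20)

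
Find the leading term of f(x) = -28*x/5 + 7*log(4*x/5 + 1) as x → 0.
-56*x**2/25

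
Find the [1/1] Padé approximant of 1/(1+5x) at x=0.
1/(5*x + 1)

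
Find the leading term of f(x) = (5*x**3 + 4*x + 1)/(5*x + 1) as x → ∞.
x**2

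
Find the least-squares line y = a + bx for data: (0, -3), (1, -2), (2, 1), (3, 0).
a = -14/5, b = 6/5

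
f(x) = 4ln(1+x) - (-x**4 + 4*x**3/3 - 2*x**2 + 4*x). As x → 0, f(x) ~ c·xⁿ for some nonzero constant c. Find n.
5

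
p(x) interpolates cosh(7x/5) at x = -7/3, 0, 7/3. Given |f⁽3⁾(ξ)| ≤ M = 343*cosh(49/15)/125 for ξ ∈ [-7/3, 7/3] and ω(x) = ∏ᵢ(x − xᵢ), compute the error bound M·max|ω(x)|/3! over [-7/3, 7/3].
117649*sqrt(3)*cosh(49/15)/91125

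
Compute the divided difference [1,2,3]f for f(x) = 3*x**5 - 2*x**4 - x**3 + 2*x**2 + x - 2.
216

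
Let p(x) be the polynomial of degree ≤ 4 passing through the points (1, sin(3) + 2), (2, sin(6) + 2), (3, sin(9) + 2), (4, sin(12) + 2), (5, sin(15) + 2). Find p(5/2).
15*sin(6)/32 - 5*sin(3)/128 + 3*sin(15)/128 - 5*sin(12)/32 + 45*sin(9)/64 + 2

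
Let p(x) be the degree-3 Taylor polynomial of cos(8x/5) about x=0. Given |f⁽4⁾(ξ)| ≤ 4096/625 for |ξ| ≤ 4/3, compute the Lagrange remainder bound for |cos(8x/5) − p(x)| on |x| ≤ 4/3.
131072/151875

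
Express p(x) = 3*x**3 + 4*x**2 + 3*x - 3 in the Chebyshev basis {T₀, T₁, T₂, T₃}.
-T₀ + (21/4)T₁ + (2)T₂ + (3/4)T₃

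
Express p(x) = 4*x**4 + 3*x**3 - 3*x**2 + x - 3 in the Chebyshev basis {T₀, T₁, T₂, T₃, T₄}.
(-3)T₀ + (13/4)T₁ + (1/2)T₂ + (3/4)T₃ + (1/2)T₄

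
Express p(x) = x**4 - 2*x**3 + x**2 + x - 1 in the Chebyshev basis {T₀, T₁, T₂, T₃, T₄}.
(-1/8)T₀ + (-1/2)T₁ + T₂ + (-1/2)T₃ + (1/8)T₄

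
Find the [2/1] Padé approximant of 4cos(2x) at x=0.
4 - 8*x**2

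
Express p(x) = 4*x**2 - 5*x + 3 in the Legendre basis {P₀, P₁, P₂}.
(13/3)P₀ + (-5)P₁ + (8/3)P₂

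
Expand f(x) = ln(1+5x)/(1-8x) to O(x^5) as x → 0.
5*x + 55*x**2/2 + 785*x**3/3 + 23245*x**4/12 + O(x**5)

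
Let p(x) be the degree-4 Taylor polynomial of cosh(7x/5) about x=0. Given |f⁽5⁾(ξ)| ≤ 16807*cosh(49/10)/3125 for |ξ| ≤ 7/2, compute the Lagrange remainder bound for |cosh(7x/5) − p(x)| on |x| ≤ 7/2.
282475249*cosh(49/10)/12000000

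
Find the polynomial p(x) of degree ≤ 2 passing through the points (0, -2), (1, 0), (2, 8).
3*x**2 - x - 2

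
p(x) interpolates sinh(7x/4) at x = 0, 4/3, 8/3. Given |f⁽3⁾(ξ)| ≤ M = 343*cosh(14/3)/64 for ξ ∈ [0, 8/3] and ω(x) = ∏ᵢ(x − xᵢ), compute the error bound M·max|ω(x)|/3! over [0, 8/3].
343*sqrt(3)*cosh(14/3)/729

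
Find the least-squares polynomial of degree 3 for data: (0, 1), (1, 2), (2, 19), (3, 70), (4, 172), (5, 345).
17/18 + (-467/756)x + (-305/252)x² + (163/54)x³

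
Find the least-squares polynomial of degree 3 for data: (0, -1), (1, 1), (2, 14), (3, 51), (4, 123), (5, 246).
-68/63 + (479/378)x + (-293/252)x² + (233/108)x³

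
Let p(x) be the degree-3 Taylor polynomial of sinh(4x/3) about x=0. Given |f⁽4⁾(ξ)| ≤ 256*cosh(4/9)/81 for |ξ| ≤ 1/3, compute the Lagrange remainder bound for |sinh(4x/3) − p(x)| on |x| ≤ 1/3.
32*cosh(4/9)/19683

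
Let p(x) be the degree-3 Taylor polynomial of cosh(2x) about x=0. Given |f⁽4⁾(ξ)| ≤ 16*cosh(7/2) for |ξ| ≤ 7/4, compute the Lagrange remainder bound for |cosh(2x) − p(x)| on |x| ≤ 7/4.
2401*cosh(7/2)/384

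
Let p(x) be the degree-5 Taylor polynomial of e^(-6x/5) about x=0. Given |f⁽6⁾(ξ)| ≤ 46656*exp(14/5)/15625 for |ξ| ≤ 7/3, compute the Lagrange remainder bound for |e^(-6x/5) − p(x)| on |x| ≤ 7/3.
470596*exp(14/5)/703125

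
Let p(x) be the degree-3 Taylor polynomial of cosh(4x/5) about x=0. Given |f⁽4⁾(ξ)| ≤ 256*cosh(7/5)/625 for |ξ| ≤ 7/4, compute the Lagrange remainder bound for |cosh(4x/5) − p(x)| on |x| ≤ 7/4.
2401*cosh(7/5)/15000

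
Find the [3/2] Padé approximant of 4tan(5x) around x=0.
(-100*x**3/3 + 20*x)/(1 - 10*x**2)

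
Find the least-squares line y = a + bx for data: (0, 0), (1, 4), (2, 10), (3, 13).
a = 0, b = 9/2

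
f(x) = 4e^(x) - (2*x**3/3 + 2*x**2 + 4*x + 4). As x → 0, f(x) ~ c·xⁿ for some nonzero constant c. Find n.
4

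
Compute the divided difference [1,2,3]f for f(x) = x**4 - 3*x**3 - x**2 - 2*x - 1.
6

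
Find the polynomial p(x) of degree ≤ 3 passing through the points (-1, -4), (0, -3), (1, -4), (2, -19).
-2*x**3 - x**2 + 2*x - 3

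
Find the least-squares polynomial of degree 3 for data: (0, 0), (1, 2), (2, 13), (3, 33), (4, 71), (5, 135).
-41/126 + (287/108)x + (-79/252)x² + (28/27)x³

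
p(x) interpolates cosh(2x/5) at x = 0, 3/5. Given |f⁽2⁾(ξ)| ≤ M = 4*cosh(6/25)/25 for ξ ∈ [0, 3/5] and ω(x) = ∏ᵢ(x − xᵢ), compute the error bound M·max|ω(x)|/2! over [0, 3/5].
9*cosh(6/25)/1250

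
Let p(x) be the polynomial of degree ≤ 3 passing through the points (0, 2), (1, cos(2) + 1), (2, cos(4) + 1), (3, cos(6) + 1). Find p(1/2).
15*cos(2)/16 + cos(6)/16 - 5*cos(4)/16 + 21/16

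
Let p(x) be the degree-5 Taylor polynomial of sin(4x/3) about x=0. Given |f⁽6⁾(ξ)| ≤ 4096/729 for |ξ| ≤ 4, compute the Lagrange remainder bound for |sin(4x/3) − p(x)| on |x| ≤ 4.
1048576/32805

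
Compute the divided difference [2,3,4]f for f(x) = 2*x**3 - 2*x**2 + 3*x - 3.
16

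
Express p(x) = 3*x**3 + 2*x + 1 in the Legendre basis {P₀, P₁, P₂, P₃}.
P₀ + (19/5)P₁ + (6/5)P₃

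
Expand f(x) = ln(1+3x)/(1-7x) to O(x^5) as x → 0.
3*x + 33*x**2/2 + 249*x**3/2 + 3405*x**4/4 + O(x**5)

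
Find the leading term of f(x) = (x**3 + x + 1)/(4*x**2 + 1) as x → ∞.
x/4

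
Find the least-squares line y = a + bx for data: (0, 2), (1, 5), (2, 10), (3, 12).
a = 2, b = 7/2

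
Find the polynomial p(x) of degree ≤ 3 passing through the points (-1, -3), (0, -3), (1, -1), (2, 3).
x**2 + x - 3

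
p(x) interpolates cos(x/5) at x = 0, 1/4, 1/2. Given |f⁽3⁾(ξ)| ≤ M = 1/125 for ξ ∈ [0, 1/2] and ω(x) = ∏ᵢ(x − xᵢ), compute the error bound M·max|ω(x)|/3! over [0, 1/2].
sqrt(3)/216000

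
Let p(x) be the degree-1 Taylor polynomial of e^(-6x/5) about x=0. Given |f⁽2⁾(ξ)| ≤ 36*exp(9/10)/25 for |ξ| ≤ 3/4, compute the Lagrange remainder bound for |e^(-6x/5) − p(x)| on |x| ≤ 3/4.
81*exp(9/10)/200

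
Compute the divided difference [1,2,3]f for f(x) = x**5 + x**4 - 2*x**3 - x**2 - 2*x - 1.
102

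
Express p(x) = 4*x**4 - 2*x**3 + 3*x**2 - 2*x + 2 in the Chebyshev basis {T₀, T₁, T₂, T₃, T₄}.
(5)T₀ + (-7/2)T₁ + (7/2)T₂ + (-1/2)T₃ + (1/2)T₄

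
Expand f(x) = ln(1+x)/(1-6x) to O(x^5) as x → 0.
x + 11*x**2/2 + 100*x**3/3 + 799*x**4/4 + O(x**5)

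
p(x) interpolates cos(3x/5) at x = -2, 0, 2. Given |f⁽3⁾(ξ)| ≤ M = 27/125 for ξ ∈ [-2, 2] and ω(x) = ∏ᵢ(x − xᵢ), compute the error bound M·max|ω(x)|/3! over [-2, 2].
8*sqrt(3)/125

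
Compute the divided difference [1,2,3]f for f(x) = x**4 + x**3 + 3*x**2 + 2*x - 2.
34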